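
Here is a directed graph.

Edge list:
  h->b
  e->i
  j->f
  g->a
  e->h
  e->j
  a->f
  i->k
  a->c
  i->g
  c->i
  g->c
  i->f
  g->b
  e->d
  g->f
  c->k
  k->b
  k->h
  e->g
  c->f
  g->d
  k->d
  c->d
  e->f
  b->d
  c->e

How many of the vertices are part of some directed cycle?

5

A vertex is on a directed cycle iff it belongs to a strongly connected component of size ≥ 2 (or has a self-loop).
The vertices on cycles are {a, c, e, g, i} — 5 in total.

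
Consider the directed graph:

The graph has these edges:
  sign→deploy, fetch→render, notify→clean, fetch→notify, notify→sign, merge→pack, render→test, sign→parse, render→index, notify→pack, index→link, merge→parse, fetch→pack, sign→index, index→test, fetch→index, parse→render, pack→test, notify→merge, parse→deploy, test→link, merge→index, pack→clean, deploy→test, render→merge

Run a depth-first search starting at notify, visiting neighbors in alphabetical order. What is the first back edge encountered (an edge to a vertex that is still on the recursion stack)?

render→merge

DFS from notify (visiting neighbors in alphabetical order); mark gray on enter, black on exit:
notify gray
  clean gray
  clean black
  merge gray
    index gray
      link gray
      link black
      test gray
        test→link: link black — skip
      test black
    index black
    pack gray
      pack→clean: clean black — skip
      pack→test: test black — skip
    pack black
    parse gray
      deploy gray
        deploy→test: test black — skip
      deploy black
      render gray
        render→index: index black — skip
        render→merge: merge is gray → back edge
First back edge: render → merge.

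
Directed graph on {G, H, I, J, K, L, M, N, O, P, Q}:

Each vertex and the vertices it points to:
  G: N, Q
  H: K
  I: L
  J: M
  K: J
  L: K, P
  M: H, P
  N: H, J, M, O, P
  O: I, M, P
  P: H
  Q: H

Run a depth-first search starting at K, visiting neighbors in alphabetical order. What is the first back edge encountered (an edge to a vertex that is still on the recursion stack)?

H→K

DFS from K (visiting neighbors in alphabetical order); mark gray on enter, black on exit:
K gray
  J gray
    M gray
      H gray
        H→K: K is gray → back edge
First back edge: H → K.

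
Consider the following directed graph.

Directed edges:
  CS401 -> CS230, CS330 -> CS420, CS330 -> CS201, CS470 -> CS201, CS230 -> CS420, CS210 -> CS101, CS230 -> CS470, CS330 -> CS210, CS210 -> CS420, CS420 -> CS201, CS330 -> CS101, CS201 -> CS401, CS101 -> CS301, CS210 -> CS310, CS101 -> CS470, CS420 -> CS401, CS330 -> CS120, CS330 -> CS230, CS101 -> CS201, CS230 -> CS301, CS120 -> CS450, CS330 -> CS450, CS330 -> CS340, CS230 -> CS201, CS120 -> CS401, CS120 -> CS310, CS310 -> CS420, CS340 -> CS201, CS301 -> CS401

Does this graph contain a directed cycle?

Yes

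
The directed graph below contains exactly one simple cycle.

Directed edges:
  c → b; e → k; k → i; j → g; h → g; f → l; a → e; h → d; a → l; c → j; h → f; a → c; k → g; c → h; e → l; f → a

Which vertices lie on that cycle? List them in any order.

a, c, f, h

DFS with gray/black marking from a:
a gray
  e gray
    l gray
    l black
    k gray
      i gray
      i black
      g gray
      g black
    k black
  e black
  c gray
    j gray
      j→g: g black — skip
    j black
    h gray
      h→g: g black — skip
      f gray
        f→a: a is gray → back edge
Back edge closes the cycle a → c → h → f → a; its vertices are {a, c, f, h}.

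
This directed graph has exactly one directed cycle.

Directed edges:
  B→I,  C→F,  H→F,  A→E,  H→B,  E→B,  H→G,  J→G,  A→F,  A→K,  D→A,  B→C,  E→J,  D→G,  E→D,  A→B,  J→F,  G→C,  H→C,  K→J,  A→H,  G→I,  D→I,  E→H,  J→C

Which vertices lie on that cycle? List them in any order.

DFS with gray/black marking from D:
D gray
  A gray
    E gray
      H gray
        B gray
          C gray
            F gray
            F black
          C black
          I gray
          I black
        B black
        H→C: C black — skip
        H→F: F black — skip
        G gray
          G→I: I black — skip
          G→C: C black — skip
        G black
      H black
      E→B: B black — skip
      J gray
        J→G: G black — skip
        J→F: F black — skip
        J→C: C black — skip
      J black
      E→D: D is gray → back edge
Back edge closes the cycle D → A → E → D; its vertices are {A, D, E}.

A, D, E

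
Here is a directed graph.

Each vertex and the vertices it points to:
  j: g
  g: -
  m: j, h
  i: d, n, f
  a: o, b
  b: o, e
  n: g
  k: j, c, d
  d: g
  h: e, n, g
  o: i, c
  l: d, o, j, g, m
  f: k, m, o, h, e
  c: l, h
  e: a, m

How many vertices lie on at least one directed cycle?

11

A vertex is on a directed cycle iff it belongs to a strongly connected component of size ≥ 2 (or has a self-loop).
The vertices on cycles are {a, b, c, e, f, h, i, k, l, m, o} — 11 in total.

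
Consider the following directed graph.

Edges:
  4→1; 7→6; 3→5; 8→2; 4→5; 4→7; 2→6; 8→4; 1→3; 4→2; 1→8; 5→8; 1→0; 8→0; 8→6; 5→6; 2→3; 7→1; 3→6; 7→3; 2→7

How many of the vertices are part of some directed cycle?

7

A vertex is on a directed cycle iff it belongs to a strongly connected component of size ≥ 2 (or has a self-loop).
The vertices on cycles are {1, 2, 3, 4, 5, 7, 8} — 7 in total.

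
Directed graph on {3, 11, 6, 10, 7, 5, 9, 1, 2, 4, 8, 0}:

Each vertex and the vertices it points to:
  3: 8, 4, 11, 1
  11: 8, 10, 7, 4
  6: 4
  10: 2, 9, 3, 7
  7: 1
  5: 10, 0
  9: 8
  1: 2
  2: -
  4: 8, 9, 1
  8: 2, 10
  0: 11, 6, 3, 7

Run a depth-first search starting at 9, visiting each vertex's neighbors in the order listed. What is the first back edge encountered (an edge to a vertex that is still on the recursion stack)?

10->9

DFS from 9 (visiting each vertex's neighbors in the order listed); mark gray on enter, black on exit:
9 gray
  8 gray
    2 gray
    2 black
    10 gray
      10→2: 2 black — skip
      10→9: 9 is gray → back edge
First back edge: 10 → 9.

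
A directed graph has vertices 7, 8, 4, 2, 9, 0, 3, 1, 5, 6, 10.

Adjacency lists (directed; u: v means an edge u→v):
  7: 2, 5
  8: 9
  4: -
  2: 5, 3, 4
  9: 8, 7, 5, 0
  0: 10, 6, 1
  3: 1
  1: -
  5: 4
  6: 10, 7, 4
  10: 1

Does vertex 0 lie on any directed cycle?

No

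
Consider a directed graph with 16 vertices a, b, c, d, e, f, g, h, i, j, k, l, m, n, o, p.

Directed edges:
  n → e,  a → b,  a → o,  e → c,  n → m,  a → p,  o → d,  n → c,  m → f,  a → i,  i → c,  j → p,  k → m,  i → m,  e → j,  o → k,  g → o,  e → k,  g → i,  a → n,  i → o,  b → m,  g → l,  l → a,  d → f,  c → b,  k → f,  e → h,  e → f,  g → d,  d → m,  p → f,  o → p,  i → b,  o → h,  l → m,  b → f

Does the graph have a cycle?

No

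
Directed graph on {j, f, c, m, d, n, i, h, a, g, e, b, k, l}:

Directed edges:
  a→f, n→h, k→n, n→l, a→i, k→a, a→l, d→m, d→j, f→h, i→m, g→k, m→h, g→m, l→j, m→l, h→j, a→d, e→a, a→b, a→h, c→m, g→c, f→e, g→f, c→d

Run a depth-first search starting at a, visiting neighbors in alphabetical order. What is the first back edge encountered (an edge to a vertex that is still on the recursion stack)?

e->a

DFS from a (visiting neighbors in alphabetical order); mark gray on enter, black on exit:
a gray
  b gray
  b black
  d gray
    j gray
    j black
    m gray
      h gray
        h→j: j black — skip
      h black
      l gray
        l→j: j black — skip
      l black
    m black
  d black
  f gray
    e gray
      e→a: a is gray → back edge
First back edge: e → a.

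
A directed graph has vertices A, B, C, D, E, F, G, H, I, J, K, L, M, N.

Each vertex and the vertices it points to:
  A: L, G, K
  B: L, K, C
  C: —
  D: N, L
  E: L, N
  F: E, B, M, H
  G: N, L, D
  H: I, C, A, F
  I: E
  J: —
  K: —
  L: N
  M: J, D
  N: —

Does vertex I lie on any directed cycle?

No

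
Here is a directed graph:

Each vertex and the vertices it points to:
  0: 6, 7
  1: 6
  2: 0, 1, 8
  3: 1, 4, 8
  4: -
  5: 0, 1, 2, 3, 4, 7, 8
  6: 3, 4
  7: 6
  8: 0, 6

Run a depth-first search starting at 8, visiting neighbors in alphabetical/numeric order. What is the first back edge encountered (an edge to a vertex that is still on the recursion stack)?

1→6

DFS from 8 (visiting neighbors in alphabetical/numeric order); mark gray on enter, black on exit:
8 gray
  0 gray
    6 gray
      3 gray
        1 gray
          1→6: 6 is gray → back edge
First back edge: 1 → 6.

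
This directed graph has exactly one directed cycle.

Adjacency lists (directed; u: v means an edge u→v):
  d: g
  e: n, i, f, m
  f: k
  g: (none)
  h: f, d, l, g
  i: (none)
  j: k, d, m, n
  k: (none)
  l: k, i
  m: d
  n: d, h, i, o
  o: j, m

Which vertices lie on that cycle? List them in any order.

j, n, o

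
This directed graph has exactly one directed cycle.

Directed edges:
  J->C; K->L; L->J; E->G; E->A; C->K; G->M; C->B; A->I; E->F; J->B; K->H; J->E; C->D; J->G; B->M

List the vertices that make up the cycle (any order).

C, J, K, L

DFS with gray/black marking from L:
L gray
  J gray
    G gray
      M gray
      M black
    G black
    C gray
      K gray
        H gray
        H black
        K→L: L is gray → back edge
Back edge closes the cycle L → J → C → K → L; its vertices are {C, J, K, L}.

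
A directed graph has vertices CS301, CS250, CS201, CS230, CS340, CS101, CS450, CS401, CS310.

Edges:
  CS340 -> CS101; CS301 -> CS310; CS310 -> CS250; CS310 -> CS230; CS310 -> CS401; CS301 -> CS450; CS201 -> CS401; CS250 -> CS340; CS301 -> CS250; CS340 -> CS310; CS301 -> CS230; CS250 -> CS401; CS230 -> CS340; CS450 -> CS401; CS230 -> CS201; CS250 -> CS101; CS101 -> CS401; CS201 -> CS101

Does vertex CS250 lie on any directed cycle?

CS250 is on a cycle iff CS250 can reach itself via ≥1 edge.
CS250 → CS340 → CS310 → CS250 — yes.

Yes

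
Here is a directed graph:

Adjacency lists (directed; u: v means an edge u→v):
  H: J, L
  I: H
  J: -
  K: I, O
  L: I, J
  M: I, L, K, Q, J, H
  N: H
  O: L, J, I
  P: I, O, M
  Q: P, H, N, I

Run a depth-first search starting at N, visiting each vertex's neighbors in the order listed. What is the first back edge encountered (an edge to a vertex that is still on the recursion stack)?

DFS from N (visiting each vertex's neighbors in the order listed); mark gray on enter, black on exit:
N gray
  H gray
    J gray
    J black
    L gray
      I gray
        I→H: H is gray → back edge
First back edge: I → H.

I->H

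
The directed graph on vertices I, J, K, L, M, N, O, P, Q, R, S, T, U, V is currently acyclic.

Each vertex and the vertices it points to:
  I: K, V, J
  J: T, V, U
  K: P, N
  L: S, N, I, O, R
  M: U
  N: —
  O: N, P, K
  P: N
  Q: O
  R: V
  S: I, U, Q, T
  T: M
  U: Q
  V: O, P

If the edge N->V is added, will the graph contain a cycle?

Yes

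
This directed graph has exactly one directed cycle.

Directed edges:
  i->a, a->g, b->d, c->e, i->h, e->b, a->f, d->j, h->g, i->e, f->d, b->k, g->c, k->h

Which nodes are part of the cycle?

DFS with gray/black marking from e:
e gray
  b gray
    k gray
      h gray
        g gray
          c gray
            c→e: e is gray → back edge
Back edge closes the cycle e → b → k → h → g → c → e; its vertices are {b, c, e, g, h, k}.

b, c, e, g, h, k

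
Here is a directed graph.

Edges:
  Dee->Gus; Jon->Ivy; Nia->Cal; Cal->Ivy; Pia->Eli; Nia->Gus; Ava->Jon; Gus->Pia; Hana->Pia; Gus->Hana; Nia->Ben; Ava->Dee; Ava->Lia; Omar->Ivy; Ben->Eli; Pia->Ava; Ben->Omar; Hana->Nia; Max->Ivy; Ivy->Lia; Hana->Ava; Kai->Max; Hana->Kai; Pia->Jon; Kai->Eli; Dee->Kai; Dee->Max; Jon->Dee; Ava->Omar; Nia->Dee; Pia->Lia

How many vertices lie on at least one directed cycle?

A vertex is on a directed cycle iff it belongs to a strongly connected component of size ≥ 2 (or has a self-loop).
The vertices on cycles are {Ava, Dee, Gus, Jon, Nia, Pia, Hana} — 7 in total.

7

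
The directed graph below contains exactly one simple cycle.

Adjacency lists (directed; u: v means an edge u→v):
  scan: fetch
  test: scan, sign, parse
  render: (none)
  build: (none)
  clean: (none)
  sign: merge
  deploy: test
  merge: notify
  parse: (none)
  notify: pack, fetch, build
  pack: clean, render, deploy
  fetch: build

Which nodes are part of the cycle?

pack, sign, test, merge, deploy, notify

DFS with gray/black marking from pack:
pack gray
  clean gray
  clean black
  render gray
  render black
  deploy gray
    test gray
      scan gray
        fetch gray
          build gray
          build black
        fetch black
      scan black
      sign gray
        merge gray
          notify gray
            notify→pack: pack is gray → back edge
Back edge closes the cycle pack → deploy → test → sign → merge → notify → pack; its vertices are {pack, sign, test, merge, deploy, notify}.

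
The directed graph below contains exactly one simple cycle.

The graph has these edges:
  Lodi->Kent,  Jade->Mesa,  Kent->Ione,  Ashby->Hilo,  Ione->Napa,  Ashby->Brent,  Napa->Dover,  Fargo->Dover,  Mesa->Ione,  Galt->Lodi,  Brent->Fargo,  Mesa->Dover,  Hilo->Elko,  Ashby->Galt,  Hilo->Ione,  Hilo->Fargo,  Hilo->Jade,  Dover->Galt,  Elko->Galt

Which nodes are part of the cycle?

Galt, Ione, Kent, Lodi, Napa, Dover

DFS with gray/black marking from Galt:
Galt gray
  Lodi gray
    Kent gray
      Ione gray
        Napa gray
          Dover gray
            Dover→Galt: Galt is gray → back edge
Back edge closes the cycle Galt → Lodi → Kent → Ione → Napa → Dover → Galt; its vertices are {Galt, Ione, Kent, Lodi, Napa, Dover}.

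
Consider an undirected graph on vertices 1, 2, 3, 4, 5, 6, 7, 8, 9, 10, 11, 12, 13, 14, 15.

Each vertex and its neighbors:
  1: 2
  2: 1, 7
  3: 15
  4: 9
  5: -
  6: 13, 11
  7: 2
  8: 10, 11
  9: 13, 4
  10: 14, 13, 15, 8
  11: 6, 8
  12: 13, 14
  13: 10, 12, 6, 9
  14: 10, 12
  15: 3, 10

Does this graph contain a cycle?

Yes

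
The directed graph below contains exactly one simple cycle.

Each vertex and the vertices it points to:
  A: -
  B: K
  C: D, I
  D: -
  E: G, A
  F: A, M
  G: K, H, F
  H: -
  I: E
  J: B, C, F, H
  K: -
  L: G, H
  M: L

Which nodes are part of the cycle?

F, G, L, M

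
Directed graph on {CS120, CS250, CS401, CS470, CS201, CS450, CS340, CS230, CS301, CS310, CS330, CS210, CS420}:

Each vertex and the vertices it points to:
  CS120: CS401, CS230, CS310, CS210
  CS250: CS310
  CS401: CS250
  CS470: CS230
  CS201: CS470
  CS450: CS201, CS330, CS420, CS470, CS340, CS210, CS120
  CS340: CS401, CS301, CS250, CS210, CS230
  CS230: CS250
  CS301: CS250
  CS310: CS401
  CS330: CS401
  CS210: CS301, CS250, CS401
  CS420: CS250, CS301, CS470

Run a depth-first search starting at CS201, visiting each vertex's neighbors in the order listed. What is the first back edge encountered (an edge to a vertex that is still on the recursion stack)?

DFS from CS201 (visiting each vertex's neighbors in the order listed); mark gray on enter, black on exit:
CS201 gray
  CS470 gray
    CS230 gray
      CS250 gray
        CS310 gray
          CS401 gray
            CS401→CS250: CS250 is gray → back edge
First back edge: CS401 → CS250.

CS401->CS250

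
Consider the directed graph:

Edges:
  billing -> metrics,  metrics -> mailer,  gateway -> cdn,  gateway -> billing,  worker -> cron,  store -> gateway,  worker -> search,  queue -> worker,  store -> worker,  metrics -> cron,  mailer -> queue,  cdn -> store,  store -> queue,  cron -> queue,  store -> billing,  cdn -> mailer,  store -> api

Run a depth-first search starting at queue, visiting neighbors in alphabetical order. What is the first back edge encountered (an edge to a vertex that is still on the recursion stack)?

cron→queue

DFS from queue (visiting neighbors in alphabetical order); mark gray on enter, black on exit:
queue gray
  worker gray
    cron gray
      cron→queue: queue is gray → back edge
First back edge: cron → queue.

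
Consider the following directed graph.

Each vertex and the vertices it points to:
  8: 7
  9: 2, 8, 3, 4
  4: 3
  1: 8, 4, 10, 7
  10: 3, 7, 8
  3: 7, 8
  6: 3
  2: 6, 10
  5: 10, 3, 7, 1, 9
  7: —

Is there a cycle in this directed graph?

DFS with white/gray/black marking, starting from 8:
8 gray
  7 gray
  7 black
8 black
9 gray
  2 gray
    6 gray
      3 gray
        3→7: 7 black — skip
        3→8: 8 black — skip
      3 black
    6 black
    10 gray
      10→3: 3 black — skip
      10→7: 7 black — skip
      10→8: 8 black — skip
    10 black
  2 black
  9→8: 8 black — skip
  9→3: 3 black — skip
  4 gray
    4→3: 3 black — skip
  4 black
9 black
1 gray
  1→8: 8 black — skip
  1→4: 4 black — skip
  1→10: 10 black — skip
  1→7: 7 black — skip
1 black
5 gray
  5→10: 10 black — skip
  5→3: 3 black — skip
  5→7: 7 black — skip
  5→1: 1 black — skip
  5→9: 9 black — skip
5 black
Every edge goes to a white or black vertex — no back edge, so the graph is acyclic.

No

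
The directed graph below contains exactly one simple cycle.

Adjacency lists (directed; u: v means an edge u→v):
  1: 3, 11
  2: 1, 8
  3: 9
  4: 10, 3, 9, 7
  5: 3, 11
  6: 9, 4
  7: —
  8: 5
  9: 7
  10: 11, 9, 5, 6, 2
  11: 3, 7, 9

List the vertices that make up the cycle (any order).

DFS with gray/black marking from 6:
6 gray
  9 gray
    7 gray
    7 black
  9 black
  4 gray
    10 gray
      11 gray
        3 gray
          3→9: 9 black — skip
        3 black
        11→7: 7 black — skip
        11→9: 9 black — skip
      11 black
      10→9: 9 black — skip
      5 gray
        5→3: 3 black — skip
        5→11: 11 black — skip
      5 black
      10→6: 6 is gray → back edge
Back edge closes the cycle 6 → 4 → 10 → 6; its vertices are {4, 6, 10}.

4, 6, 10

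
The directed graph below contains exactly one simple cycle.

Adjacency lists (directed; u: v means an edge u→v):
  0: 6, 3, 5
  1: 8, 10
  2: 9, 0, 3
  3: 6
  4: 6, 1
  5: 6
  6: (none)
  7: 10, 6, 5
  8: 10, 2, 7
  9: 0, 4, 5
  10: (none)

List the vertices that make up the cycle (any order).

DFS with gray/black marking from 1:
1 gray
  8 gray
    10 gray
    10 black
    2 gray
      9 gray
        0 gray
          6 gray
          6 black
          3 gray
            3→6: 6 black — skip
          3 black
          5 gray
            5→6: 6 black — skip
          5 black
        0 black
        4 gray
          4→6: 6 black — skip
          4→1: 1 is gray → back edge
Back edge closes the cycle 1 → 8 → 2 → 9 → 4 → 1; its vertices are {1, 2, 4, 8, 9}.

1, 2, 4, 8, 9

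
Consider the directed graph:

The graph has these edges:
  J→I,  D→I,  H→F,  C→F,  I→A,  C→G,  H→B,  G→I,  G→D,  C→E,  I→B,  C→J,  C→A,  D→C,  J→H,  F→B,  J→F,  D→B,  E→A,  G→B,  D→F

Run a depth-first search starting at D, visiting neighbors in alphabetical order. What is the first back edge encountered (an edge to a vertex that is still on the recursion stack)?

G->D

DFS from D (visiting neighbors in alphabetical order); mark gray on enter, black on exit:
D gray
  B gray
  B black
  C gray
    A gray
    A black
    E gray
      E→A: A black — skip
    E black
    F gray
      F→B: B black — skip
    F black
    G gray
      G→B: B black — skip
      G→D: D is gray → back edge
First back edge: G → D.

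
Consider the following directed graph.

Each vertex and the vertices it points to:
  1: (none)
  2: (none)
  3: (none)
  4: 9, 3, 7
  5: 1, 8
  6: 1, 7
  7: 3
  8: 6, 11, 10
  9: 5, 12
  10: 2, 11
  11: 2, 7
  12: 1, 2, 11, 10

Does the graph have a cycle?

No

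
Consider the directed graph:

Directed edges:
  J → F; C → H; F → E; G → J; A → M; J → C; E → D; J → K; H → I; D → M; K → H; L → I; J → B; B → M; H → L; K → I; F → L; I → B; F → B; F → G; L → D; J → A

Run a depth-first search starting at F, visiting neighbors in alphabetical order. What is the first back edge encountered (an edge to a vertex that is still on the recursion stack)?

DFS from F (visiting neighbors in alphabetical order); mark gray on enter, black on exit:
F gray
  B gray
    M gray
    M black
  B black
  E gray
    D gray
      D→M: M black — skip
    D black
  E black
  G gray
    J gray
      A gray
        A→M: M black — skip
      A black
      J→B: B black — skip
      C gray
        H gray
          I gray
            I→B: B black — skip
          I black
          L gray
            L→D: D black — skip
            L→I: I black — skip
          L black
        H black
      C black
      J→F: F is gray → back edge
First back edge: J → F.

J->F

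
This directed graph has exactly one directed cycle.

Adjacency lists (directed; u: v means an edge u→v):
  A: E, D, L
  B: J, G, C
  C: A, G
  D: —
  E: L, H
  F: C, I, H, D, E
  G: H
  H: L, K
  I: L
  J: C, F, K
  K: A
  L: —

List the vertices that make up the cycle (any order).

A, E, H, K

DFS with gray/black marking from K:
K gray
  A gray
    E gray
      L gray
      L black
      H gray
        H→L: L black — skip
        H→K: K is gray → back edge
Back edge closes the cycle K → A → E → H → K; its vertices are {A, E, H, K}.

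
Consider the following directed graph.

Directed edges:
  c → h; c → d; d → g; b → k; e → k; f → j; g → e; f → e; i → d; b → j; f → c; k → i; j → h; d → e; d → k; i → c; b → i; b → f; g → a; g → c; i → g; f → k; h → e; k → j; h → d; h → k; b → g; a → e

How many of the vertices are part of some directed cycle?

9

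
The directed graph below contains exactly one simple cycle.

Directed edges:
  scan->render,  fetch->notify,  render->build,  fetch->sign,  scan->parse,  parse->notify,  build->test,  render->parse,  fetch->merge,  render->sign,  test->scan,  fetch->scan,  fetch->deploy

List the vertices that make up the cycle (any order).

scan, test, build, render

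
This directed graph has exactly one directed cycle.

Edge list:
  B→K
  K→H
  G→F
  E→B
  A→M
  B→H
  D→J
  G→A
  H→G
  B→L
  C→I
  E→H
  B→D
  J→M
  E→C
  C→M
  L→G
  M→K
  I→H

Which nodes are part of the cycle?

DFS with gray/black marking from G:
G gray
  A gray
    M gray
      K gray
        H gray
          H→G: G is gray → back edge
Back edge closes the cycle G → A → M → K → H → G; its vertices are {A, G, H, K, M}.

A, G, H, K, M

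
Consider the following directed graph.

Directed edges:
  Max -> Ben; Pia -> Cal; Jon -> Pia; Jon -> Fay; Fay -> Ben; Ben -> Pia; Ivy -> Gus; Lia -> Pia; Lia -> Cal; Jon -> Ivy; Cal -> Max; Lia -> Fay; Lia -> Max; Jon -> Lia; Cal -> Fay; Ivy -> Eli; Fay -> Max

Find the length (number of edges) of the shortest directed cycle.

4

For each vertex v, BFS finds the shortest path from v back to v.
The shortest such closed walk is Max → Ben → Pia → Cal → Max, length 4.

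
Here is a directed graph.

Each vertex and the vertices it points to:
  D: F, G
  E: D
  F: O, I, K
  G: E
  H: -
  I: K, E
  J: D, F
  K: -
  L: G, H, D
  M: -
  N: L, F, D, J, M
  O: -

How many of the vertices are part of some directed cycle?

A vertex is on a directed cycle iff it belongs to a strongly connected component of size ≥ 2 (or has a self-loop).
The vertices on cycles are {D, E, F, G, I} — 5 in total.

5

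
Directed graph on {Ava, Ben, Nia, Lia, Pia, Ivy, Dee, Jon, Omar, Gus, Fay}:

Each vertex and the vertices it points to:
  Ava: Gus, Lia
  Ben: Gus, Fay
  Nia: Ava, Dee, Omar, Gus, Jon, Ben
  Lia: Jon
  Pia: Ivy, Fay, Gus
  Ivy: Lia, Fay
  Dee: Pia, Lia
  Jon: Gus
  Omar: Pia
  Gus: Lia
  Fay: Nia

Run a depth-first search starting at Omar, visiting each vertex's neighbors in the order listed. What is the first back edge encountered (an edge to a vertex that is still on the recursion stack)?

Gus->Lia

DFS from Omar (visiting each vertex's neighbors in the order listed); mark gray on enter, black on exit:
Omar gray
  Pia gray
    Ivy gray
      Lia gray
        Jon gray
          Gus gray
            Gus→Lia: Lia is gray → back edge
First back edge: Gus → Lia.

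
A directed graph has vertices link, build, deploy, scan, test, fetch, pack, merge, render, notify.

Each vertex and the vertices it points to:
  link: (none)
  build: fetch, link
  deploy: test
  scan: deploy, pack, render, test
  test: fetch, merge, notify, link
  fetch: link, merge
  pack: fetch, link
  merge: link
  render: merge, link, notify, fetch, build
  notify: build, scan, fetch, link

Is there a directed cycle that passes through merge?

No

merge lies on a cycle iff there is a path from merge back to itself.
Exploring from merge, it never reaches itself; equivalently, its strongly connected component is a singleton.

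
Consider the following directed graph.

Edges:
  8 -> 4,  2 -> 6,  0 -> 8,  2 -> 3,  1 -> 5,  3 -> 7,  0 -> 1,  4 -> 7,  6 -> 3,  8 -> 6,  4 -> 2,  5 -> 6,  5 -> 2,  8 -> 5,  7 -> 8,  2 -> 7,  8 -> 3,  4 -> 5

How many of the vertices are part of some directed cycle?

A vertex is on a directed cycle iff it belongs to a strongly connected component of size ≥ 2 (or has a self-loop).
The vertices on cycles are {2, 3, 4, 5, 6, 7, 8} — 7 in total.

7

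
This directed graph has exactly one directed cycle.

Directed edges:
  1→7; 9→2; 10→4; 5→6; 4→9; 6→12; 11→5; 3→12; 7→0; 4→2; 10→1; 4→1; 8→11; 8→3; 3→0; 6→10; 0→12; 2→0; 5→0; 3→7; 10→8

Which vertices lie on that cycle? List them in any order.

5, 6, 8, 10, 11

DFS with gray/black marking from 5:
5 gray
  0 gray
    12 gray
    12 black
  0 black
  6 gray
    10 gray
      1 gray
        7 gray
          7→0: 0 black — skip
        7 black
      1 black
      4 gray
        9 gray
          2 gray
            2→0: 0 black — skip
          2 black
        9 black
        4→2: 2 black — skip
        4→1: 1 black — skip
      4 black
      8 gray
        11 gray
          11→5: 5 is gray → back edge
Back edge closes the cycle 5 → 6 → 10 → 8 → 11 → 5; its vertices are {5, 6, 8, 10, 11}.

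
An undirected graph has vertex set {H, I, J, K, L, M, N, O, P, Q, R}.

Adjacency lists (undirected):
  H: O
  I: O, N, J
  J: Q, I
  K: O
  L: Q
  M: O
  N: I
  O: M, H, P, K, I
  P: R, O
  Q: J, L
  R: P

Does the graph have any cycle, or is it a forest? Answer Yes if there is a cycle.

DFS, tracking each vertex's parent; an edge to a visited non-parent vertex closes a cycle.
Start from O:
visit O (parent –)
  visit M (parent O)
    M–O: parent, skip
  visit H (parent O)
    H–O: parent, skip
  visit P (parent O)
    visit R (parent P)
      R–P: parent, skip
    P–O: parent, skip
  visit K (parent O)
    K–O: parent, skip
  visit I (parent O)
    I–O: parent, skip
    visit N (parent I)
      N–I: parent, skip
    visit J (parent I)
      visit Q (parent J)
        Q–J: parent, skip
        visit L (parent Q)
          L–Q: parent, skip
      J–I: parent, skip
No non-parent visited neighbor found — the graph is a forest.

No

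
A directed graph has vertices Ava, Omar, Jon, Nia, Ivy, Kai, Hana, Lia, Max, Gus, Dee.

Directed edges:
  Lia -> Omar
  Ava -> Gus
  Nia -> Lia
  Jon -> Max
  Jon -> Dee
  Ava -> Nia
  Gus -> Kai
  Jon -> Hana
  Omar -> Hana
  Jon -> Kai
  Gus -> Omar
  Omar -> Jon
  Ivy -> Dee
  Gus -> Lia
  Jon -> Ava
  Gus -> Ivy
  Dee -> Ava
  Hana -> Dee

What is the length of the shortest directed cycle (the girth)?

4

For each vertex v, BFS finds the shortest path from v back to v.
The shortest such closed walk is Ava → Gus → Ivy → Dee → Ava, length 4.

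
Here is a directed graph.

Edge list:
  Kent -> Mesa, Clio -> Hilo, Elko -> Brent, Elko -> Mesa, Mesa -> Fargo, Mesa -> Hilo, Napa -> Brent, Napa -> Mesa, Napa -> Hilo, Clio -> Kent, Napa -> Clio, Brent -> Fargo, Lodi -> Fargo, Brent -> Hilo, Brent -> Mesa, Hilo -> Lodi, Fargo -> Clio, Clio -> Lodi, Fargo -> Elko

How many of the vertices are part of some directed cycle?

8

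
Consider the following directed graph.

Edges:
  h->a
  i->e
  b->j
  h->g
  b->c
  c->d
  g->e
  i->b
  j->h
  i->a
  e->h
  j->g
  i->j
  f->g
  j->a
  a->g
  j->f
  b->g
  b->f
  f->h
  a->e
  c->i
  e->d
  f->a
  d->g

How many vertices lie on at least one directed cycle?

8

A vertex is on a directed cycle iff it belongs to a strongly connected component of size ≥ 2 (or has a self-loop).
The vertices on cycles are {a, b, c, d, e, g, h, i} — 8 in total.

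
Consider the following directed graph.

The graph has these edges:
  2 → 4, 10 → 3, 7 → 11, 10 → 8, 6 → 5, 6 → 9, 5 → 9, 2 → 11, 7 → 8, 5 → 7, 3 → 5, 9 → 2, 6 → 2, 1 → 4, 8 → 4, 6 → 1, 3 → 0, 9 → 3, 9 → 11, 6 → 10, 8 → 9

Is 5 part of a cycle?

Yes

5 is on a cycle iff 5 can reach itself via ≥1 edge.
5 → 9 → 3 → 5 — yes.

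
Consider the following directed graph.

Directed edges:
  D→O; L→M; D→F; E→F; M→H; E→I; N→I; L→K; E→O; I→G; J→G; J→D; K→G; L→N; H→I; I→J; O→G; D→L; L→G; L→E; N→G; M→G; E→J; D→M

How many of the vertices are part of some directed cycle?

A vertex is on a directed cycle iff it belongs to a strongly connected component of size ≥ 2 (or has a self-loop).
The vertices on cycles are {D, E, H, I, J, L, M, N} — 8 in total.

8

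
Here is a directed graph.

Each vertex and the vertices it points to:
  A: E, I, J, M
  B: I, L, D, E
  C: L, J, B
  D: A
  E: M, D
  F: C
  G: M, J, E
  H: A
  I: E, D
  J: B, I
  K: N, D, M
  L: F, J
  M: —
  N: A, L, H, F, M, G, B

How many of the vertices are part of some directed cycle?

9

A vertex is on a directed cycle iff it belongs to a strongly connected component of size ≥ 2 (or has a self-loop).
The vertices on cycles are {A, B, C, D, E, F, I, J, L} — 9 in total.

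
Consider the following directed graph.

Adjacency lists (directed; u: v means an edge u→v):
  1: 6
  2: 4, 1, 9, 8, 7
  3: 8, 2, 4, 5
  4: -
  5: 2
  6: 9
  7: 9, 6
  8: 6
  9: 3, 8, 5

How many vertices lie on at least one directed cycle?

A vertex is on a directed cycle iff it belongs to a strongly connected component of size ≥ 2 (or has a self-loop).
The vertices on cycles are {1, 2, 3, 5, 6, 7, 8, 9} — 8 in total.

8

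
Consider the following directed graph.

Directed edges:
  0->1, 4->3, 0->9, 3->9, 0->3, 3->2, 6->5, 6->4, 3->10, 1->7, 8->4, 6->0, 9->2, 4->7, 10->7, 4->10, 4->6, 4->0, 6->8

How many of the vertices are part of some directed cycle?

3

A vertex is on a directed cycle iff it belongs to a strongly connected component of size ≥ 2 (or has a self-loop).
The vertices on cycles are {4, 6, 8} — 3 in total.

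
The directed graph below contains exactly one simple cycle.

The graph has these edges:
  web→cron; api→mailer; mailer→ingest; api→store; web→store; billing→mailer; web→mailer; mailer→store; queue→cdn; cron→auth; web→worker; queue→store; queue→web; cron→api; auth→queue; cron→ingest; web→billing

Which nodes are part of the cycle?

DFS with gray/black marking from queue:
queue gray
  cdn gray
  cdn black
  web gray
    cron gray
      auth gray
        auth→queue: queue is gray → back edge
Back edge closes the cycle queue → web → cron → auth → queue; its vertices are {web, auth, cron, queue}.

web, auth, cron, queue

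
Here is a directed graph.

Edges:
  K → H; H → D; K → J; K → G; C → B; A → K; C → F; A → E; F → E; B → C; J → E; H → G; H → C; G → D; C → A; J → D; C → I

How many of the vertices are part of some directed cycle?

5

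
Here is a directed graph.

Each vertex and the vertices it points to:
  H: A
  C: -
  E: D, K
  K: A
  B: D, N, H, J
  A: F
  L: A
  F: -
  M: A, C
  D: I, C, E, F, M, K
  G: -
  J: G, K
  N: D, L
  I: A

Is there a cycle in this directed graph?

Yes

DFS with white/gray/black marking, starting from J:
J gray
  G gray
  G black
  K gray
    A gray
      F gray
      F black
    A black
  K black
J black
H gray
  H→A: A black — skip
H black
C gray
C black
E gray
  D gray
    I gray
      I→A: A black — skip
    I black
    D→C: C black — skip
    D→E: E is gray → back edge
Back edge found, so a cycle exists: E → D → E.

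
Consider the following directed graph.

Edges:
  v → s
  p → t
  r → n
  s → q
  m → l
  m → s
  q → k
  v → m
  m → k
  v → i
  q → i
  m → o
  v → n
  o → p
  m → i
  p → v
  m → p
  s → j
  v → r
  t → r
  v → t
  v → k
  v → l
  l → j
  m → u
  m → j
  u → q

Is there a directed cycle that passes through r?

r lies on a cycle iff there is a path from r back to itself.
Exploring from r, it never reaches itself; equivalently, its strongly connected component is a singleton.

No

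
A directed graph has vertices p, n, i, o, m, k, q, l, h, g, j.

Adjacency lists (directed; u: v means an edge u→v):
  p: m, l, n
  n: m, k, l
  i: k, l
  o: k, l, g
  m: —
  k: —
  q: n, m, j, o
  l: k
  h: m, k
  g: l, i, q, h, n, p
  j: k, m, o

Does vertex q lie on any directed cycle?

q is on a cycle iff q can reach itself via ≥1 edge.
q → o → g → q — yes.

Yes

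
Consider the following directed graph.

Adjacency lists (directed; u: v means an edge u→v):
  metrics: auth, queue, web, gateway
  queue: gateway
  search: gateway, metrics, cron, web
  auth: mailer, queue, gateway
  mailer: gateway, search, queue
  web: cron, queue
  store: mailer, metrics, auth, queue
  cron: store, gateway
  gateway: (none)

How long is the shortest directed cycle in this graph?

For each vertex v, BFS finds the shortest path from v back to v.
The shortest such closed walk is search → cron → store → mailer → search, length 4.

4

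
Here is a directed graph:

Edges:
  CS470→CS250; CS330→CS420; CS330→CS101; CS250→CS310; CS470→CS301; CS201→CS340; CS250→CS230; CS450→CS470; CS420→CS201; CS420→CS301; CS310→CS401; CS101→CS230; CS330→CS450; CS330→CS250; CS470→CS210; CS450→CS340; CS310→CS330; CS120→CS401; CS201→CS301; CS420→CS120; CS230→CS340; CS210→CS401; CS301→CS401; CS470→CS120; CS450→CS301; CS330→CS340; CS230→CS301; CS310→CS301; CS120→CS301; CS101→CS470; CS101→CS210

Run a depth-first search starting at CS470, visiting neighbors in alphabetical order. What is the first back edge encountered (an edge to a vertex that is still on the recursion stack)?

CS101->CS470

DFS from CS470 (visiting neighbors in alphabetical order); mark gray on enter, black on exit:
CS470 gray
  CS120 gray
    CS301 gray
      CS401 gray
      CS401 black
    CS301 black
    CS120→CS401: CS401 black — skip
  CS120 black
  CS210 gray
    CS210→CS401: CS401 black — skip
  CS210 black
  CS250 gray
    CS230 gray
      CS230→CS301: CS301 black — skip
      CS340 gray
      CS340 black
    CS230 black
    CS310 gray
      CS310→CS301: CS301 black — skip
      CS330 gray
        CS101 gray
          CS101→CS210: CS210 black — skip
          CS101→CS230: CS230 black — skip
          CS101→CS470: CS470 is gray → back edge
First back edge: CS101 → CS470.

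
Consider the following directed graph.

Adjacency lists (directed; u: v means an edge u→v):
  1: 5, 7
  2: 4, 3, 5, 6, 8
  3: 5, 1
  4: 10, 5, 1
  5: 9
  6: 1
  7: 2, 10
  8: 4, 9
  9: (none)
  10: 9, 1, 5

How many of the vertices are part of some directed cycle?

8

A vertex is on a directed cycle iff it belongs to a strongly connected component of size ≥ 2 (or has a self-loop).
The vertices on cycles are {1, 2, 3, 4, 6, 7, 8, 10} — 8 in total.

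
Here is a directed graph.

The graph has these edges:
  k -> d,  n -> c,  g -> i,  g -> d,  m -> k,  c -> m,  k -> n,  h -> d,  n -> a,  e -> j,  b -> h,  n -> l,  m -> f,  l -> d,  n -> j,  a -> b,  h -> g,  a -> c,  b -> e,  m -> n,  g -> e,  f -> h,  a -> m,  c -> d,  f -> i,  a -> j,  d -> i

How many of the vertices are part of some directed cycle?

A vertex is on a directed cycle iff it belongs to a strongly connected component of size ≥ 2 (or has a self-loop).
The vertices on cycles are {a, c, k, m, n} — 5 in total.

5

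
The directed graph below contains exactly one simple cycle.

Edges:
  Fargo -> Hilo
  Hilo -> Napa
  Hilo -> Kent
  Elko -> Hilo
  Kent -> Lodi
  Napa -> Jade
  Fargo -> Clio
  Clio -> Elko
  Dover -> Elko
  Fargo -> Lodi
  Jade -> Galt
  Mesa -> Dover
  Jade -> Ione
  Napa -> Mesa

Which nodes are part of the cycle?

Elko, Hilo, Mesa, Napa, Dover

DFS with gray/black marking from Hilo:
Hilo gray
  Kent gray
    Lodi gray
    Lodi black
  Kent black
  Napa gray
    Mesa gray
      Dover gray
        Elko gray
          Elko→Hilo: Hilo is gray → back edge
Back edge closes the cycle Hilo → Napa → Mesa → Dover → Elko → Hilo; its vertices are {Elko, Hilo, Mesa, Napa, Dover}.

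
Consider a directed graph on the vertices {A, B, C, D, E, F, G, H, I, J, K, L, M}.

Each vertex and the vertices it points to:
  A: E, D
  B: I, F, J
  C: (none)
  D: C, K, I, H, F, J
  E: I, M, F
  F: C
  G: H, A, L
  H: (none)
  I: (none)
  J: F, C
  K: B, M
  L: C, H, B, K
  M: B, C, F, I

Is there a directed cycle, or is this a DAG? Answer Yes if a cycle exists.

No

DFS with white/gray/black marking, starting from D:
D gray
  C gray
  C black
  K gray
    B gray
      I gray
      I black
      F gray
        F→C: C black — skip
      F black
      J gray
        J→F: F black — skip
        J→C: C black — skip
      J black
    B black
    M gray
      M→B: B black — skip
      M→C: C black — skip
      M→F: F black — skip
      M→I: I black — skip
    M black
  K black
  D→I: I black — skip
  H gray
  H black
  D→F: F black — skip
  D→J: J black — skip
D black
A gray
  E gray
    E→I: I black — skip
    E→M: M black — skip
    E→F: F black — skip
  E black
  A→D: D black — skip
A black
G gray
  G→H: H black — skip
  G→A: A black — skip
  L gray
    L→C: C black — skip
    L→H: H black — skip
    L→B: B black — skip
    L→K: K black — skip
  L black
G black
Every edge goes to a white or black vertex — no back edge, so the graph is acyclic.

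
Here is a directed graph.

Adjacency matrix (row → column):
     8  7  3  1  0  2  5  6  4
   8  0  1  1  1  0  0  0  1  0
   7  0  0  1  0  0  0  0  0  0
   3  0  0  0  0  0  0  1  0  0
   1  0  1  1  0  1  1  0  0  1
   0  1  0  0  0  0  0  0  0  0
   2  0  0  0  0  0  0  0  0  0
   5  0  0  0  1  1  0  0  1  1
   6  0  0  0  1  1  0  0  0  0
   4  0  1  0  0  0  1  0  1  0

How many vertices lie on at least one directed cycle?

A vertex is on a directed cycle iff it belongs to a strongly connected component of size ≥ 2 (or has a self-loop).
The vertices on cycles are {0, 1, 3, 4, 5, 6, 7, 8} — 8 in total.

8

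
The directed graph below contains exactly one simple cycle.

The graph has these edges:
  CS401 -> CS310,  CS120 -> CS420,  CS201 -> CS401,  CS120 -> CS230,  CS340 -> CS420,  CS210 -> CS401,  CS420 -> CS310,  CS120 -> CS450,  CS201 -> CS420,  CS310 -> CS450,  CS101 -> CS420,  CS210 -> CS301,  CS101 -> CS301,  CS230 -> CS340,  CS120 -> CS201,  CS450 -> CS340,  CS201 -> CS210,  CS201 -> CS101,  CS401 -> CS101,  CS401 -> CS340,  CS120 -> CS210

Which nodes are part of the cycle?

DFS with gray/black marking from CS310:
CS310 gray
  CS450 gray
    CS340 gray
      CS420 gray
        CS420→CS310: CS310 is gray → back edge
Back edge closes the cycle CS310 → CS450 → CS340 → CS420 → CS310; its vertices are {CS310, CS340, CS420, CS450}.

CS310, CS340, CS420, CS450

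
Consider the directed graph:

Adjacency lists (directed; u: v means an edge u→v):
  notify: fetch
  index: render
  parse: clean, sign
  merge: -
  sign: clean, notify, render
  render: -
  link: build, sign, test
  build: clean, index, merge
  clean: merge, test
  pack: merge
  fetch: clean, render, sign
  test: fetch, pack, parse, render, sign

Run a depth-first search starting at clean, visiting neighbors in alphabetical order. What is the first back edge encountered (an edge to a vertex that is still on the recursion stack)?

fetch→clean

DFS from clean (visiting neighbors in alphabetical order); mark gray on enter, black on exit:
clean gray
  merge gray
  merge black
  test gray
    fetch gray
      fetch→clean: clean is gray → back edge
First back edge: fetch → clean.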